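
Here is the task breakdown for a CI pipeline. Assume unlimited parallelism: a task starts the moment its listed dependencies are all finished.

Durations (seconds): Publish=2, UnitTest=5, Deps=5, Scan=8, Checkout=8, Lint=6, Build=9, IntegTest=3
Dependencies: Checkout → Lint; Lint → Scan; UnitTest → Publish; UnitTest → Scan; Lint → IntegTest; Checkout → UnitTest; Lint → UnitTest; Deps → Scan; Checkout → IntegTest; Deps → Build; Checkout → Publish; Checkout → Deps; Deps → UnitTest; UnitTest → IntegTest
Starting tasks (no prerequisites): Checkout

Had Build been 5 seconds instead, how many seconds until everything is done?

27

Baseline: Checkout→Lint→UnitTest→Scan = 8+6+5+8 = 27 → 27 seconds.
Build has 5 seconds of float (longest path through it is 22).
That remains the longest chain; total 27 seconds.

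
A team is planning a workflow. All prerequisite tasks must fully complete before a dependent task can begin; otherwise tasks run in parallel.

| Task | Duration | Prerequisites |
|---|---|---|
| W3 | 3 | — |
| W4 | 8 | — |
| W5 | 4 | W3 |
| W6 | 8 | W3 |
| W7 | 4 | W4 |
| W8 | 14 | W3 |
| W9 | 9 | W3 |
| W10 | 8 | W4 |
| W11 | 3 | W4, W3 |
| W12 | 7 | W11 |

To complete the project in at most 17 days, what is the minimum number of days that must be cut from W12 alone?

1

Current finish: 18 days; target: 17.
W12 is on every critical path, so each day cut from W12 cuts the finish by one (this holds down to a finish of 17).
Need 18 − 17 = 1 day off W12 → W12 becomes 6 days, finish becomes 17.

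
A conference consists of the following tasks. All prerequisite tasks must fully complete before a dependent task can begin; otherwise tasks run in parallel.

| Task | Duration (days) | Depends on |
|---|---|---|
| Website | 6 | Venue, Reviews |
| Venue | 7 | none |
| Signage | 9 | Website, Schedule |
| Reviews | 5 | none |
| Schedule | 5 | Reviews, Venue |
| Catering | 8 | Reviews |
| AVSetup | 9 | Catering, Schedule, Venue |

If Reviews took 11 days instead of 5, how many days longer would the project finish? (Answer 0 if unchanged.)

Critical path before the change: Reviews→Catering→AVSetup = 5+8+9 = 22 giving 22 days.
Reviews is on the critical path; changing it to 11 makes that path 28 days.
No other chain overtakes it, so the finish is 28 days.
Change in finish: 28 − 22 = +6 days.

6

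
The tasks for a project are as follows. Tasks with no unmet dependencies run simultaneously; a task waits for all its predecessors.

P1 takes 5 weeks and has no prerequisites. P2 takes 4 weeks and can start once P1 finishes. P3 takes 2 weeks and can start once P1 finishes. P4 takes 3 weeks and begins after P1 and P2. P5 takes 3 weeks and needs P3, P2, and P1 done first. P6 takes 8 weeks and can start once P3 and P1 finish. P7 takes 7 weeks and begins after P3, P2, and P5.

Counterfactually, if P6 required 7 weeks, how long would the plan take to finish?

Critical path before the change: P1→P2→P5→P7 = 5+4+3+7 = 19 giving 19 weeks.
The longest path through P6 is only 15 weeks, so P6 has float 4.
That remains the longest chain; total 19 weeks.

19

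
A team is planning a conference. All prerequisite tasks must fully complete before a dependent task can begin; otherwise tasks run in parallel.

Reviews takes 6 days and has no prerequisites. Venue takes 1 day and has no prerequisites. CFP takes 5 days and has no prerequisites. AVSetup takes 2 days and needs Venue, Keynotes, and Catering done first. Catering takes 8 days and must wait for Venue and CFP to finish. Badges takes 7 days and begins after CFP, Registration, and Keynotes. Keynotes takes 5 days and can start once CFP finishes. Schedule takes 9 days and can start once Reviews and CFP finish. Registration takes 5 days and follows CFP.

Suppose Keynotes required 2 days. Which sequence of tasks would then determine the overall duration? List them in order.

Critical path before the change: CFP→Keynotes→Badges = 5+5+7 = 17 giving 17 days.
Since Keynotes is critical, the -3 change carries straight to that chain (now 14 days).
Now CFP→Registration→Badges = 5+5+7 = 17 is longest, so the finish becomes 17 days.

CFP, Registration, Badges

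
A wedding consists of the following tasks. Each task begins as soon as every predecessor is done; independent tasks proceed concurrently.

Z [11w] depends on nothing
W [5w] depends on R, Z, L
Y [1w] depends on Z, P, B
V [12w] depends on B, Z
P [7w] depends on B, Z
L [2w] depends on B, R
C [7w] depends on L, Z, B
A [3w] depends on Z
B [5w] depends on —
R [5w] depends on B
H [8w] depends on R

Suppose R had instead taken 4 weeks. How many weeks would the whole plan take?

The binding path is Z→V = 11+12 = 23; finish at 23 weeks.
The longest path through R is only 19 weeks, so R has float 4.
That remains the longest chain; total 23 weeks.

23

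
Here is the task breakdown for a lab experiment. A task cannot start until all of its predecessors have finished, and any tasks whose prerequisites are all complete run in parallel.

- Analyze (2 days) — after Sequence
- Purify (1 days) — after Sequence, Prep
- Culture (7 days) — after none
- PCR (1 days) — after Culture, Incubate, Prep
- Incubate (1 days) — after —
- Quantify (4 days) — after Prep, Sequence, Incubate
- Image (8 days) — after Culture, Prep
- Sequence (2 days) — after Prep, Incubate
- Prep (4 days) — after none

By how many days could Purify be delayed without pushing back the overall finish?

8

Culture→Image = 7+8 = 15 sets the makespan at 15 days.
The longest chain containing Purify totals 7 days.
Float = 15 − 7 = 8.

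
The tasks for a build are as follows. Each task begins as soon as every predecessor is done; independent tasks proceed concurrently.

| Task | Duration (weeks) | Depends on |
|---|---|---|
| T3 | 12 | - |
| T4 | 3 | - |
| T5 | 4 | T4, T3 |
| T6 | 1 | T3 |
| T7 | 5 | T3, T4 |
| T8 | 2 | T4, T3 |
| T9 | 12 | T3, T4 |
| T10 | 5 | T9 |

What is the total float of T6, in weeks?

T3→T9→T10 = 12+12+5 = 29 sets the makespan at 29 weeks.
Longest path through T6: 13 weeks (earliest finish 13, latest finish 29).
Float = 29 − 13 = 16.

16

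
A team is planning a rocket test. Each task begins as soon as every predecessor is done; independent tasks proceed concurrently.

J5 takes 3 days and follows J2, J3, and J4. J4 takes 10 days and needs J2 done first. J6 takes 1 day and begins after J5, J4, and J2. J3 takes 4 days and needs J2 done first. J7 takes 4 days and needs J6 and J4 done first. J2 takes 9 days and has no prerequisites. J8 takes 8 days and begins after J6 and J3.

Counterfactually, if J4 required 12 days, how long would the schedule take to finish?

Baseline: J2→J4→J5→J6→J8 = 9+10+3+1+8 = 31 → 31 days.
J4 is on the critical path; changing it to 12 makes that path 33 days.
The critical path is still J2→J4→J5→J6→J8; finish is now 33 days.

33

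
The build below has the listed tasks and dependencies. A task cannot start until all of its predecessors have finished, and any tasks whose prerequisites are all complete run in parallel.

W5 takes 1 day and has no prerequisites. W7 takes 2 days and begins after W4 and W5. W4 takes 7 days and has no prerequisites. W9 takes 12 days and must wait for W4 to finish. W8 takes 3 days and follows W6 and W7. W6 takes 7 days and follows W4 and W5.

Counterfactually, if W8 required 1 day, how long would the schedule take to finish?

Actual critical path: W4→W9 = 7+12 = 19 ⇒ 19 days.
The longest path through W8 is only 17 days, so W8 has float 2.
The critical path is still W4→W9; finish is now 19 days.

19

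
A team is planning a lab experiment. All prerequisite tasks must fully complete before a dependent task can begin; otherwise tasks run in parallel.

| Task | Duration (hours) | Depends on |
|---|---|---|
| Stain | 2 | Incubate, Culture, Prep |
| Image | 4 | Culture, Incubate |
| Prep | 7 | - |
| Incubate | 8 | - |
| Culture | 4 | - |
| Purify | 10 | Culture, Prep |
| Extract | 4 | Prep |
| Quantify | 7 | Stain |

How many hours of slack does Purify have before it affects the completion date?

Critical path: Prep→Purify = 7+10 = 17, so the finish is 17 hours.
Purify finishes as early as 17 and must finish by 17.
So Purify can slip 17 − 17 = 0 hours.

0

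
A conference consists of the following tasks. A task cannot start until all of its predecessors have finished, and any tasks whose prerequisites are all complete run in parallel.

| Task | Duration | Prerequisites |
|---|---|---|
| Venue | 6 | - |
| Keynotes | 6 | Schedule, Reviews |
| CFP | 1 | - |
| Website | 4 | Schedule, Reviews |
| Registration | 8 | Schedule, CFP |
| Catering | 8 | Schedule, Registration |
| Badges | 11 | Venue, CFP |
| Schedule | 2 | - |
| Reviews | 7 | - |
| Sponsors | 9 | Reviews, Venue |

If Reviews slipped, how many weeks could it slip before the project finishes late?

Critical path: Schedule→Registration→Catering = 2+8+8 = 18, so the finish is 18 weeks.
The longest chain containing Reviews totals 16 weeks.
So Reviews can slip 9 − 7 = 2 weeks.

2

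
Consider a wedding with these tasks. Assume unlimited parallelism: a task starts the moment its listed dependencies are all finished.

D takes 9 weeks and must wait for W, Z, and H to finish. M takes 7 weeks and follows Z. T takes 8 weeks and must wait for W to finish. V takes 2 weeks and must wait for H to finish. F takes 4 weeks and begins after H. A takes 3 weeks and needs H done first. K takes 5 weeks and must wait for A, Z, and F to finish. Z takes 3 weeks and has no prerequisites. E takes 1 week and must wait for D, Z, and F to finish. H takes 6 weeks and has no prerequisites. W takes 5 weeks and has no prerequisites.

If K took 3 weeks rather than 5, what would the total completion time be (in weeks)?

Baseline: H→D→E = 6+9+1 = 16 → 16 weeks.
K has 1 week of float (longest path through it is 15).
The critical path is still H→D→E; finish is now 16 weeks.

16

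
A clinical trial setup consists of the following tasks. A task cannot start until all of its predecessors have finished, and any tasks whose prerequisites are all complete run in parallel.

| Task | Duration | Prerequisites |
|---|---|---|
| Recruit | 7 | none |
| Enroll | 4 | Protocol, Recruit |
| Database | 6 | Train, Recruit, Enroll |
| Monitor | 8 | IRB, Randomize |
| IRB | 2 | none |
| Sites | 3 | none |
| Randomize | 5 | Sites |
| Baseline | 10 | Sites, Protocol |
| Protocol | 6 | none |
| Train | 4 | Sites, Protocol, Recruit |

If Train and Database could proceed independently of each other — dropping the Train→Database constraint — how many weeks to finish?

Original critical path: Recruit→Train→Database = 7+4+6 = 17 ⇒ 17 weeks.
Dropping Train→Database doesn't change Database's earliest start (11); another predecessor still binds.
New critical path: Recruit→Enroll→Database = 7+4+6 = 17 ⇒ 17 weeks.

17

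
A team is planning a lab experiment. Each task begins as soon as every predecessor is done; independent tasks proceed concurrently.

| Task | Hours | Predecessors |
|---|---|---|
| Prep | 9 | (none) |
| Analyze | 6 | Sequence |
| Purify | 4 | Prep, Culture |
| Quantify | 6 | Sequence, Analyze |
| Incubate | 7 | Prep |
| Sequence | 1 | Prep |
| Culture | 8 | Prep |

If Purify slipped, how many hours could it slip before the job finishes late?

Critical path: Prep→Sequence→Analyze→Quantify = 9+1+6+6 = 22, so the finish is 22 hours.
The longest chain containing Purify totals 21 hours.
Slack of Purify = 18 − 17 = 1 hour.

1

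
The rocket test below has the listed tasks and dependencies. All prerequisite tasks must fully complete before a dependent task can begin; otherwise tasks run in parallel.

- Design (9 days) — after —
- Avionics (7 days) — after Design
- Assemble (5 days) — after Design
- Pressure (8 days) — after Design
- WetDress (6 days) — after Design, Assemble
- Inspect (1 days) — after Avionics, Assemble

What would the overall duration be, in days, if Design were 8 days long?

19

The binding path is Design→Assemble→WetDress = 9+5+6 = 20; finish at 20 days.
Since Design is critical, the -1 change carries straight to that chain (now 19 days).
The critical path is still Design→Assemble→WetDress; finish is now 19 days.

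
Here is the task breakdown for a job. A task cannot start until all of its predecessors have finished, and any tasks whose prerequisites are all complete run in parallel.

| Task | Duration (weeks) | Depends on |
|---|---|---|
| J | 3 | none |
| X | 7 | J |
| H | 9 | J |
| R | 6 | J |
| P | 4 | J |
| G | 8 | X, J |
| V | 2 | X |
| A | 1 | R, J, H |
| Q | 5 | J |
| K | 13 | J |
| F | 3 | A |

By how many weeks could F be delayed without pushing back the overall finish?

J→X→G = 3+7+8 = 18 sets the makespan at 18 weeks.
The longest chain containing F totals 16 weeks.
Slack of F = 15 − 13 = 2 weeks.

2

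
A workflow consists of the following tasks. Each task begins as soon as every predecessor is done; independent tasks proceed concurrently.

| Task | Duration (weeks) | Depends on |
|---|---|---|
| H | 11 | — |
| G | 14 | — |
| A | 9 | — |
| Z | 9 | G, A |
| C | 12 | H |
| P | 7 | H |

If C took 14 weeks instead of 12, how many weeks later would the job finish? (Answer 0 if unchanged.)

Actual critical path: H→C = 11+12 = 23 ⇒ 23 weeks.
C is on the critical path; changing it to 14 makes that path 25 weeks.
That remains the longest chain; total 25 weeks.
Change in finish: 25 − 23 = +2 weeks.

2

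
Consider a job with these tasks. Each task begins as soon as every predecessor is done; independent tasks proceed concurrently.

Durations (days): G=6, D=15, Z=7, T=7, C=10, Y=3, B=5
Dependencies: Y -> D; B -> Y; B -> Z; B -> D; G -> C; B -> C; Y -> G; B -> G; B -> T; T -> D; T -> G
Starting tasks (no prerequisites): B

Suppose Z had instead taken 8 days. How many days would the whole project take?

Critical path before the change: B→T→G→C = 5+7+6+10 = 28 giving 28 days.
Z is off the critical path — its longest chain is 12 days, giving 16 of slack.
That remains the longest chain; total 28 days.

28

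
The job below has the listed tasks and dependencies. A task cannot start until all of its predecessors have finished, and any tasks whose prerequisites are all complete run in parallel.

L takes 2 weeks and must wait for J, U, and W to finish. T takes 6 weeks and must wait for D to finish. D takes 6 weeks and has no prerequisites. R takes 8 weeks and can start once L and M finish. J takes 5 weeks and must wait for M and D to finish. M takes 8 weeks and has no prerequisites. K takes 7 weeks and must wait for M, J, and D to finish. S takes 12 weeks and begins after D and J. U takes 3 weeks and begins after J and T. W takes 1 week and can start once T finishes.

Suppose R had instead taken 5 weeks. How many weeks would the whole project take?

25

The binding path is M→J→U→L→R = 8+5+3+2+8 = 26; finish at 26 weeks.
R lies on that path, so at 5 weeks the path becomes 23 weeks.
Now M→J→S = 8+5+12 = 25 is longest, so the finish becomes 25 weeks.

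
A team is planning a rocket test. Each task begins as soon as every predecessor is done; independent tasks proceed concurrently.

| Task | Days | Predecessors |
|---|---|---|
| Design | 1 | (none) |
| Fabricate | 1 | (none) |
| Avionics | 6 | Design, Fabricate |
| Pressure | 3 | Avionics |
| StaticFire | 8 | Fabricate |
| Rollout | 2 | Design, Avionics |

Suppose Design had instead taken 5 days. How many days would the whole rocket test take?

As given, the longest chain is Design→Avionics→Pressure = 1+6+3 = 10, so the finish is 10 days.
Design lies on that path, so at 5 days the path becomes 14 days.
That remains the longest chain; total 14 days.

14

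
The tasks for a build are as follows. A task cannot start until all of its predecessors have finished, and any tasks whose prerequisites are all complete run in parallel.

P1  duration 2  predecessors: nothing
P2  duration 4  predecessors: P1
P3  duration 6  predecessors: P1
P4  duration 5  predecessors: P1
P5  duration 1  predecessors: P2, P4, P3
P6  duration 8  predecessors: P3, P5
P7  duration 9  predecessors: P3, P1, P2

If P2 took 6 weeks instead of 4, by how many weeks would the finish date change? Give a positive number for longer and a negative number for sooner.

Critical path before the change: P1→P3→P5→P6 = 2+6+1+8 = 17 giving 17 weeks.
P2 is off the critical path — its longest chain is 15 weeks, giving 2 of slack.
The binding chain switches to P1→P2→P5→P6 = 2+6+1+8 = 17; finish 17 weeks.
Change in finish: 17 − 17 = +0 weeks.

0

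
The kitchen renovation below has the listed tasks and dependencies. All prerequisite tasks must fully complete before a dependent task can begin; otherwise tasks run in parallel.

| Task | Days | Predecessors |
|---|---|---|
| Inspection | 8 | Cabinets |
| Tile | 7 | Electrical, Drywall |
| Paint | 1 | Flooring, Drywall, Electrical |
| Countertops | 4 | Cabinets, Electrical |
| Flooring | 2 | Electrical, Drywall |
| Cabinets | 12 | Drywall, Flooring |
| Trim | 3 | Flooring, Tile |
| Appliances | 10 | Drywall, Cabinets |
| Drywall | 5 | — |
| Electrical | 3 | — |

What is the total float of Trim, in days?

Critical path: Drywall→Flooring→Cabinets→Appliances = 5+2+12+10 = 29, so the finish is 29 days.
Trim finishes as early as 15 and must finish by 29.
Float = 29 − 15 = 14.

14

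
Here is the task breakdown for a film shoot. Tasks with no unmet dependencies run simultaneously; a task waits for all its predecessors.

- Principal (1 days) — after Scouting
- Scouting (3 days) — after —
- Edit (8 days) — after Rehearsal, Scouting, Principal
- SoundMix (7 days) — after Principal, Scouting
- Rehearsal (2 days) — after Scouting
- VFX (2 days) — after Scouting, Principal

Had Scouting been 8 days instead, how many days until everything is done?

Actual critical path: Scouting→Rehearsal→Edit = 3+2+8 = 13 ⇒ 13 days.
Scouting is on the critical path; changing it to 8 makes that path 18 days.
The critical path is still Scouting→Rehearsal→Edit; finish is now 18 days.

18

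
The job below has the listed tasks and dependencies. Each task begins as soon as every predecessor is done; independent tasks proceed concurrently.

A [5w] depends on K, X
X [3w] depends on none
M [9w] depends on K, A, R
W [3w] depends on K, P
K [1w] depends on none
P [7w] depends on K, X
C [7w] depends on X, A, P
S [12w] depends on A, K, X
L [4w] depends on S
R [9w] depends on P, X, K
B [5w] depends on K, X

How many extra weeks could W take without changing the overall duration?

15

The longest chain is X→P→R→M = 3+7+9+9 = 28; overall finish 28 weeks.
Longest path through W: 13 weeks (earliest finish 13, latest finish 28).
So W can slip 28 − 13 = 15 weeks.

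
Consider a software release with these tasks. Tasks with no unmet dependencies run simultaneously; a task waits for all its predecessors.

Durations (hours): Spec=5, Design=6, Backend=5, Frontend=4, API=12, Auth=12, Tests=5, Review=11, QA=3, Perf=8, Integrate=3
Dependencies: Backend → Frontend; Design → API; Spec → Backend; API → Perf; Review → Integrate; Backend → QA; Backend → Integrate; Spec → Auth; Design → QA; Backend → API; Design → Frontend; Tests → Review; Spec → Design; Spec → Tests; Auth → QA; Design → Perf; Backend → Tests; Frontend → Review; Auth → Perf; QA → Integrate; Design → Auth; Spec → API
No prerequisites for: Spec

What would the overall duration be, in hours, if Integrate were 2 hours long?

31

Critical path before the change: Spec→Design→API→Perf = 5+6+12+8 = 31 giving 31 hours.
Integrate is off the critical path — its longest chain is 29 hours, giving 2 of slack.
That remains the longest chain; total 31 hours.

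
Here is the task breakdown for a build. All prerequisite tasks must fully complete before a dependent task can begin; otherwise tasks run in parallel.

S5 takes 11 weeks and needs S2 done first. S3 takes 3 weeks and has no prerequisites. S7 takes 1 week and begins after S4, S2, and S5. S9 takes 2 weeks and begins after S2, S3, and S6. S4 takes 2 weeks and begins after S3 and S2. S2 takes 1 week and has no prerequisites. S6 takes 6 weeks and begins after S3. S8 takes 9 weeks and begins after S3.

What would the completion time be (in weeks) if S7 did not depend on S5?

Before: longest chain S2→S5→S7 = 1+11+1 = 13, finish 13.
Without S5→S7, S7's earliest start moves from 12 to 5.
The longest chain is now S2→S5 = 1+11 = 12, so the plan takes 12 weeks.

12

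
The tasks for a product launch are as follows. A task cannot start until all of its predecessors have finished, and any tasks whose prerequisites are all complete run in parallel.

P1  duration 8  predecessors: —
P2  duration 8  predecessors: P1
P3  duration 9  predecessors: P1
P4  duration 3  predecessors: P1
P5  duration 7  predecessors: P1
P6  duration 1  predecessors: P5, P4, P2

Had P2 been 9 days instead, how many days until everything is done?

18

Baseline: P1→P2→P6 = 8+8+1 = 17 → 17 days.
P2 is on the critical path; changing it to 9 makes that path 18 days.
The critical path is still P1→P2→P6; finish is now 18 days.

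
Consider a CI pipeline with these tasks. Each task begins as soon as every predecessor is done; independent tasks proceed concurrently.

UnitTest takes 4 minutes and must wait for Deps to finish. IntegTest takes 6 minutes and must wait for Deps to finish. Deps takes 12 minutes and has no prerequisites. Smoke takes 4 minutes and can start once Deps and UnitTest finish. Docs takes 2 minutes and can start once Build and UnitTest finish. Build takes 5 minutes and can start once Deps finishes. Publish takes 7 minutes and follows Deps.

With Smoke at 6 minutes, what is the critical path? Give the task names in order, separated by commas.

Actual critical path: Deps→UnitTest→Smoke = 12+4+4 = 20 ⇒ 20 minutes.
Smoke lies on that path, so at 6 minutes the path becomes 22 minutes.
No other chain overtakes it, so the finish is 22 minutes.

Deps, UnitTest, Smoke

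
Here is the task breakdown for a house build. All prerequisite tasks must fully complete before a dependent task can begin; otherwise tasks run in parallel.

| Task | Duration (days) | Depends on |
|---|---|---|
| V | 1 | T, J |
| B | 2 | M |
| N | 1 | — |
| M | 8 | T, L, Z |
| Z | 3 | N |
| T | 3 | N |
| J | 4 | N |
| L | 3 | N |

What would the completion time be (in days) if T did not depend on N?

14

Original critical path: N→L→M→B = 1+3+8+2 = 14 ⇒ 14 days.
Without N→T, T's earliest start moves from 1 to 0.
The longest chain is now N→L→M→B = 1+3+8+2 = 14, so the schedule takes 14 days.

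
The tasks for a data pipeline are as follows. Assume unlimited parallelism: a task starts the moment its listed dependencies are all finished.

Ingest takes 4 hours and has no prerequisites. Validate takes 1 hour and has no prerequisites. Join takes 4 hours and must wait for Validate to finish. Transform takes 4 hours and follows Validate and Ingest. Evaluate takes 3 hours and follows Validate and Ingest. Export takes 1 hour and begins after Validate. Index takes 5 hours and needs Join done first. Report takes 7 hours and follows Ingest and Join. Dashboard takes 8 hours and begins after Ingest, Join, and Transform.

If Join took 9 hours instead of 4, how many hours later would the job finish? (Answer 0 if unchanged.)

Critical path before the change: Ingest→Transform→Dashboard = 4+4+8 = 16 giving 16 hours.
The longest path through Join is only 13 hours, so Join has float 3.
Now Validate→Join→Dashboard = 1+9+8 = 18 is longest, so the finish becomes 18 hours.
Change in finish: 18 − 16 = +2 hours.

2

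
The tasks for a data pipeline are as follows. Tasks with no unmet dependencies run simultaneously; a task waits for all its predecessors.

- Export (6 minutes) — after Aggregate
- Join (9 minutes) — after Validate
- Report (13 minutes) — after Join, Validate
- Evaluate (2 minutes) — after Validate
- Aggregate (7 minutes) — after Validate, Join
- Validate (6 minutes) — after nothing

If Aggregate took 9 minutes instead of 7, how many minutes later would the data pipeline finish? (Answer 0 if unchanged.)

2

The binding path is Validate→Join→Aggregate→Export = 6+9+7+6 = 28; finish at 28 minutes.
Aggregate lies on that path, so at 9 minutes the path becomes 30 minutes.
The critical path is still Validate→Join→Aggregate→Export; finish is now 30 minutes.
Change in finish: 30 − 28 = +2 minutes.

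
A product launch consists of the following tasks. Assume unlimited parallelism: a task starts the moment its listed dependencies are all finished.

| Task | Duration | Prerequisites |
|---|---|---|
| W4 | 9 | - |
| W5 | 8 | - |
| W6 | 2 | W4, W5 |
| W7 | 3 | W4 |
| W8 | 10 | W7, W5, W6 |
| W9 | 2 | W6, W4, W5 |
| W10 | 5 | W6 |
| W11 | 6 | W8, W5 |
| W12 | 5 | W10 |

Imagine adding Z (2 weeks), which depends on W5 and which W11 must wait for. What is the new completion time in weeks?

Originally the product launch takes 28 weeks.
With Z inserted, W11 now waits for max(W8, W5, Z).
New critical path: W4→W7→W8→W11 = 9+3+10+6 = 28 ⇒ 28 weeks.

28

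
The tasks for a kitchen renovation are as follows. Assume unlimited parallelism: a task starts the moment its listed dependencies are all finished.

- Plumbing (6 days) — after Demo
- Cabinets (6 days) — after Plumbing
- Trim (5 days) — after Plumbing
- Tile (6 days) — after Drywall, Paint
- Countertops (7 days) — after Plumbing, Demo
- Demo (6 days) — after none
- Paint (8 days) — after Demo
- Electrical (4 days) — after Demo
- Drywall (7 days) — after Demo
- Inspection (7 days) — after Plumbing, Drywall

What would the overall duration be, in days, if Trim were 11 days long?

23

Actual critical path: Demo→Drywall→Inspection = 6+7+7 = 20 ⇒ 20 days.
Trim has 3 days of float (longest path through it is 17).
The binding chain switches to Demo→Plumbing→Trim = 6+6+11 = 23; finish 23 days.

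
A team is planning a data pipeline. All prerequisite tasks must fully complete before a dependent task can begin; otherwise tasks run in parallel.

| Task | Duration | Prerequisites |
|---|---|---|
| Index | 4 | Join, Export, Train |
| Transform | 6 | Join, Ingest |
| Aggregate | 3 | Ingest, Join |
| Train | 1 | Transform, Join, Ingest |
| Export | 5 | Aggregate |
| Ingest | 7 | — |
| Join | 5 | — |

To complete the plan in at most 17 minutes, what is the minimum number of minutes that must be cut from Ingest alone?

Current finish: 19 minutes; target: 17.
Ingest is on every critical path, so each minute cut from Ingest cuts the finish by one (this holds down to a finish of 17).
Need 19 − 17 = 2 minutes off Ingest → Ingest becomes 5 minutes, finish becomes 17.

2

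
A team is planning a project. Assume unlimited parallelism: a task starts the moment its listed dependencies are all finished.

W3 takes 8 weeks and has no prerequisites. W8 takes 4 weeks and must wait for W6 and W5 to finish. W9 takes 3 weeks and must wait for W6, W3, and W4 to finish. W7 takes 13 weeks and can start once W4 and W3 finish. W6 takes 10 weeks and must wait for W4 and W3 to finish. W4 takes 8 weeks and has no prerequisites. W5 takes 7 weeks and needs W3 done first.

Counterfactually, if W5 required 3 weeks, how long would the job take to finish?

Actual critical path: W3→W6→W8 = 8+10+4 = 22 ⇒ 22 weeks.
The longest path through W5 is only 19 weeks, so W5 has float 3.
No other chain overtakes it, so the finish is 22 weeks.

22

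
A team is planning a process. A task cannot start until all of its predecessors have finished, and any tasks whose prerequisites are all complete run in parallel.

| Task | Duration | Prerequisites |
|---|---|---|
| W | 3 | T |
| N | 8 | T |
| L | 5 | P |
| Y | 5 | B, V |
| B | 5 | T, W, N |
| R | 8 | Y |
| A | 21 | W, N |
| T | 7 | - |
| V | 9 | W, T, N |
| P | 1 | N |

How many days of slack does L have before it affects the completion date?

The longest chain is T→N→V→Y→R = 7+8+9+5+8 = 37; overall finish 37 days.
The longest chain containing L totals 21 days.
So L can slip 37 − 21 = 16 days.

16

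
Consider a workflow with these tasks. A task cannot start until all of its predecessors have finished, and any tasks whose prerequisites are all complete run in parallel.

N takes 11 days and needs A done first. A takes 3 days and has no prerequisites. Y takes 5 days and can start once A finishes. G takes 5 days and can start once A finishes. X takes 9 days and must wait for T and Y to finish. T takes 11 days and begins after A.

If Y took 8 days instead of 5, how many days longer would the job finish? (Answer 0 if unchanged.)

0

As given, the longest chain is A→T→X = 3+11+9 = 23, so the finish is 23 days.
Y has 6 days of float (longest path through it is 17).
No other chain overtakes it, so the finish is 23 days.
Change in finish: 23 − 23 = +0 days.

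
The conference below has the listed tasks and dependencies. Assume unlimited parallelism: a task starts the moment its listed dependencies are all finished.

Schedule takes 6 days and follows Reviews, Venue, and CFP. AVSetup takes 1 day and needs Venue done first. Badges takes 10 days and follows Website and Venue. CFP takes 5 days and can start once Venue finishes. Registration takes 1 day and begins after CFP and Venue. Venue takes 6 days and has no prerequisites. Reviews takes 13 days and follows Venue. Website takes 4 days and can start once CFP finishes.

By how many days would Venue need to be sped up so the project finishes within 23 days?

Current finish: 25 days; target: 23.
Venue is on every critical path, so each day cut from Venue cuts the finish by one (this holds down to a finish of 20).
Need 25 − 23 = 2 days off Venue → Venue becomes 4 days, finish becomes 23.

2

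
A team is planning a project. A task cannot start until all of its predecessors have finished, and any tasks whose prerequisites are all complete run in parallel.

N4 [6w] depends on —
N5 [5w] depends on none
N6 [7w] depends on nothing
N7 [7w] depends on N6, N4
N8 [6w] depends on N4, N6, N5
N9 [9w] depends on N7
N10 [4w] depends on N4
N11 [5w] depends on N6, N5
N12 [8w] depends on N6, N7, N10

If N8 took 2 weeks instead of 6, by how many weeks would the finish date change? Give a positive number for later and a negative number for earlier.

Critical path before the change: N6→N7→N9 = 7+7+9 = 23 giving 23 weeks.
N8 has 10 weeks of float (longest path through it is 13).
That remains the longest chain; total 23 weeks.
Change in finish: 23 − 23 = +0 weeks.

0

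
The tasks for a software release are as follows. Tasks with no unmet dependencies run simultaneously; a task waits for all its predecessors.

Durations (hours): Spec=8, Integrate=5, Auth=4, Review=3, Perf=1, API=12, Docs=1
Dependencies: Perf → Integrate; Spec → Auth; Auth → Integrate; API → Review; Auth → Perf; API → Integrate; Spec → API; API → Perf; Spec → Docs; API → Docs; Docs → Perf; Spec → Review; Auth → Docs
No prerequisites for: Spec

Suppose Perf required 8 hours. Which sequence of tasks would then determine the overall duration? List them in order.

Spec, API, Docs, Perf, Integrate

Baseline: Spec→API→Docs→Perf→Integrate = 8+12+1+1+5 = 27 → 27 hours.
Perf lies on that path, so at 8 hours the path becomes 34 hours.
The critical path is still Spec→API→Docs→Perf→Integrate; finish is now 34 hours.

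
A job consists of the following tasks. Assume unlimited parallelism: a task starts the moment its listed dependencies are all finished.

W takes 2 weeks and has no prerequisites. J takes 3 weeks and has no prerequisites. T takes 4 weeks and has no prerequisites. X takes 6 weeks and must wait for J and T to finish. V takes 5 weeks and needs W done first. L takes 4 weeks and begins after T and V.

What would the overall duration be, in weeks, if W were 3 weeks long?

12

Critical path before the change: W→V→L = 2+5+4 = 11 giving 11 weeks.
W is on the critical path; changing it to 3 makes that path 12 weeks.
That remains the longest chain; total 12 weeks.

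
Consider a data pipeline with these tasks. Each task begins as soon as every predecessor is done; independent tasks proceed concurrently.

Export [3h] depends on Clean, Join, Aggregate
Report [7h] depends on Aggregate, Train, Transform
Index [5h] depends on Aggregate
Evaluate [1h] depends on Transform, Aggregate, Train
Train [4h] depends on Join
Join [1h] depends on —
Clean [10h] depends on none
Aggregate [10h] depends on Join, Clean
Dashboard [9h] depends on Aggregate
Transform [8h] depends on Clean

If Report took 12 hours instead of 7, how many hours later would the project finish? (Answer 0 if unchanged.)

Critical path before the change: Clean→Aggregate→Dashboard = 10+10+9 = 29 giving 29 hours.
The longest path through Report is only 27 hours, so Report has float 2.
Now Clean→Aggregate→Report = 10+10+12 = 32 is longest, so the finish becomes 32 hours.
Change in finish: 32 − 29 = +3 hours.

3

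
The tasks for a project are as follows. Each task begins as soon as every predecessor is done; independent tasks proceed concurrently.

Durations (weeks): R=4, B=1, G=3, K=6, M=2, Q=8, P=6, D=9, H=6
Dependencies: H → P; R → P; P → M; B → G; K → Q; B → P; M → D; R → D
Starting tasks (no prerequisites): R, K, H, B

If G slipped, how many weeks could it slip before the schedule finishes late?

19

H→P→M→D = 6+6+2+9 = 23 sets the makespan at 23 weeks.
Longest path through G: 4 weeks (earliest finish 4, latest finish 23).
Float = 23 − 4 = 19.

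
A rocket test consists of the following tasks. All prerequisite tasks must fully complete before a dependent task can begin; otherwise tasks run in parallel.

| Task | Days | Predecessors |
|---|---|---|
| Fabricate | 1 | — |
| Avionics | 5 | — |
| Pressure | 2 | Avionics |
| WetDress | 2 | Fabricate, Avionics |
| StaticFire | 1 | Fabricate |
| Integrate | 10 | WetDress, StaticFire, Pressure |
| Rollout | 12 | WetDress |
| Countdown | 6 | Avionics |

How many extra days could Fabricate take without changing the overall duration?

Critical path: Avionics→WetDress→Rollout = 5+2+12 = 19, so the finish is 19 days.
Longest path through Fabricate: 15 days (earliest finish 1, latest finish 5).
So Fabricate can slip 5 − 1 = 4 days.

4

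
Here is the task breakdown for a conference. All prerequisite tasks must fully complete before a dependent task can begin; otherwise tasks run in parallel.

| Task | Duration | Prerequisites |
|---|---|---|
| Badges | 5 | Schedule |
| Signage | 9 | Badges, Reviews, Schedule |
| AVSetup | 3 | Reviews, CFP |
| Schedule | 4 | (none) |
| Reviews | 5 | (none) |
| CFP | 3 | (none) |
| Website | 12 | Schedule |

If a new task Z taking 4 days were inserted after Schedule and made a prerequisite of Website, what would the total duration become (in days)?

Originally the plan takes 18 days.
With Z inserted, Website now waits for max(Schedule, Z).
New critical path: Schedule→Z→Website = 4+4+12 = 20 ⇒ 20 days.

20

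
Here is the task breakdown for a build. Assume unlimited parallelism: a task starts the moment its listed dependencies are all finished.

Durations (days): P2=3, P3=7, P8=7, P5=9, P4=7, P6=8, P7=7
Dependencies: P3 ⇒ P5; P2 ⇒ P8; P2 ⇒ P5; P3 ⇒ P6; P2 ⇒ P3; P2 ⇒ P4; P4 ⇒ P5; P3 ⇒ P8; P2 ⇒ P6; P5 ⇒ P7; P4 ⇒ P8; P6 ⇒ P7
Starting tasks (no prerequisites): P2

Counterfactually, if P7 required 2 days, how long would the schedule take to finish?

Actual critical path: P2→P3→P5→P7 = 3+7+9+7 = 26 ⇒ 26 days.
P7 is on the critical path; changing it to 2 makes that path 21 days.
That remains the longest chain; total 21 days.

21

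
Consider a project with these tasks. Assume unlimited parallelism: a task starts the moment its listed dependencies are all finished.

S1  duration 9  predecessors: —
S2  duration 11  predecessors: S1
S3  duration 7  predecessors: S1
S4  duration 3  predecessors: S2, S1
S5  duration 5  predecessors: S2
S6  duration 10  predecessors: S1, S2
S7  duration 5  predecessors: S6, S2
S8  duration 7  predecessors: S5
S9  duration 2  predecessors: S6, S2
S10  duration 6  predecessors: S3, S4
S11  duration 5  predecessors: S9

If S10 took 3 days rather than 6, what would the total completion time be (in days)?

37

As given, the longest chain is S1→S2→S6→S9→S11 = 9+11+10+2+5 = 37, so the finish is 37 days.
S10 is off the critical path — its longest chain is 29 days, giving 8 of slack.
No other chain overtakes it, so the finish is 37 days.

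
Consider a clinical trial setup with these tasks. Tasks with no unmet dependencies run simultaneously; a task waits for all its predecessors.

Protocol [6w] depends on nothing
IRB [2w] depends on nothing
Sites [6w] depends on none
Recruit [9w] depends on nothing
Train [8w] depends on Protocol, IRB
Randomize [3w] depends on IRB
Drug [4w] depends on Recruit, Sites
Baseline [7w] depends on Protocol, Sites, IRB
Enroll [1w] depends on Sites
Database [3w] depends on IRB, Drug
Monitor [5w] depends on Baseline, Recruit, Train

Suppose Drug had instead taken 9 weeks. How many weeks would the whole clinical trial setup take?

The binding path is Protocol→Train→Monitor = 6+8+5 = 19; finish at 19 weeks.
Drug has 3 weeks of float (longest path through it is 16).
Now Recruit→Drug→Database = 9+9+3 = 21 is longest, so the finish becomes 21 weeks.

21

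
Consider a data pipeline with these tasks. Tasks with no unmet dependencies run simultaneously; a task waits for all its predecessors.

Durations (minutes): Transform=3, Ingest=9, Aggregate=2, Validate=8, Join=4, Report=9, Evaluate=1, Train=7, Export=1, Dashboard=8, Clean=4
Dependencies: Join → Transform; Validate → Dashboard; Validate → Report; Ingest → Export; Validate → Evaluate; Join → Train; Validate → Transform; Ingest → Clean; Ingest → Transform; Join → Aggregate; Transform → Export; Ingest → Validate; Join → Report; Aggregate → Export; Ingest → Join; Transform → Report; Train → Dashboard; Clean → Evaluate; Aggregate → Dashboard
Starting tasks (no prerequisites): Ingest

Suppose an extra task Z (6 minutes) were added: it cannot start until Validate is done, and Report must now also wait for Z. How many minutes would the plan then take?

Originally the plan takes 29 minutes.
With Z inserted, Report now waits for max(Transform, Join, Validate, Z).
New critical path: Ingest→Validate→Z→Report = 9+8+6+9 = 32 ⇒ 32 minutes.

32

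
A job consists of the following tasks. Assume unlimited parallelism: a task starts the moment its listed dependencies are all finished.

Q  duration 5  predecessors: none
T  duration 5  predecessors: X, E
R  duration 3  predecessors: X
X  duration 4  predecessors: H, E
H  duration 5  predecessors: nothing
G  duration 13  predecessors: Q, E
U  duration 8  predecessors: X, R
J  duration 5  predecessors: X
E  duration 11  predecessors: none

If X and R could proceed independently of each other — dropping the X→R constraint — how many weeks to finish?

Original critical path: E→X→R→U = 11+4+3+8 = 26 ⇒ 26 weeks.
Without X→R, R's earliest start moves from 15 to 0.
After: E→G = 11+13 = 24 → 24 weeks.

24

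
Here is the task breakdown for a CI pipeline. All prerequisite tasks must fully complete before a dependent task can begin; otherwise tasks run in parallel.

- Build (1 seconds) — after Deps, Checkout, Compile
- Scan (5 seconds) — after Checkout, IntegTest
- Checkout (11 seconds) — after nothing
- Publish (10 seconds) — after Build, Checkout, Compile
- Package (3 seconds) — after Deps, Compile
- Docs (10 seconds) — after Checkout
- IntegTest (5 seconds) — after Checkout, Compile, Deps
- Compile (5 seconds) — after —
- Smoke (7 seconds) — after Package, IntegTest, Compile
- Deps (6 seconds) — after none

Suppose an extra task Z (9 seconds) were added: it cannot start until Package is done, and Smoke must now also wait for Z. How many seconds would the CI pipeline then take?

Originally the CI pipeline takes 23 seconds.
With Z inserted, Smoke now waits for max(Package, IntegTest, Compile, Z).
New critical path: Deps→Package→Z→Smoke = 6+3+9+7 = 25 ⇒ 25 seconds.

25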